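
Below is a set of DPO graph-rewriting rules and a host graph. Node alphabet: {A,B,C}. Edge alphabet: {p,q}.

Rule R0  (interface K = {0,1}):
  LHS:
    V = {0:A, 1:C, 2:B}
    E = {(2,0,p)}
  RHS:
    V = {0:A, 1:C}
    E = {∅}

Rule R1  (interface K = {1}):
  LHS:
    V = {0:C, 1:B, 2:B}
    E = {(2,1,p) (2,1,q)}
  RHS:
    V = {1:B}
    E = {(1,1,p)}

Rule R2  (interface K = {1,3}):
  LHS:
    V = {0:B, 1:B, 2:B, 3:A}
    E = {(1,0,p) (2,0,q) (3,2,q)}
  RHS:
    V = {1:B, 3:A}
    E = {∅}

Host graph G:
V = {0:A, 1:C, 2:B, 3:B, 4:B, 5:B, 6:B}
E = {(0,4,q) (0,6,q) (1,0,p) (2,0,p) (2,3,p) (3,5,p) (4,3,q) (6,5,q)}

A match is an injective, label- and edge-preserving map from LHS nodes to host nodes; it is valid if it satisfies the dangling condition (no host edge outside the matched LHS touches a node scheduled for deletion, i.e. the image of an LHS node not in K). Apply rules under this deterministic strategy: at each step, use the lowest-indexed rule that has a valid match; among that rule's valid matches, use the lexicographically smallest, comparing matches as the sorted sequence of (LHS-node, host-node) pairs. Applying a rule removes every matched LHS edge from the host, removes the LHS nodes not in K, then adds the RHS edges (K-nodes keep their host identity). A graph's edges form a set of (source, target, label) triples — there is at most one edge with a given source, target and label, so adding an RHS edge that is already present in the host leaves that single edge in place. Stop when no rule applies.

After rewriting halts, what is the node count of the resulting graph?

Answer: 2

Steps:
initial: |V|=7 |E|=8  E = 0-q->4 0-q->6 1-p->0 2-p->0 2-p->3 3-p->5 4-q->3 6-q->5
step 1: apply R2 at {0↦5, 1↦3, 2↦6, 3↦0}  → |V|=5 |E|=5  E = 0-q->4 1-p->0 2-p->0 2-p->3 4-q->3
step 2: apply R2 at {0↦3, 1↦2, 2↦4, 3↦0}  → |V|=3 |E|=2  E = 1-p->0 2-p->0
step 3: apply R0 at {0↦0, 1↦1, 2↦2}  → |V|=2 |E|=1  E = 1-p->0
halt: no rule applies after step 3
NF nodes: {0:A, 1:C}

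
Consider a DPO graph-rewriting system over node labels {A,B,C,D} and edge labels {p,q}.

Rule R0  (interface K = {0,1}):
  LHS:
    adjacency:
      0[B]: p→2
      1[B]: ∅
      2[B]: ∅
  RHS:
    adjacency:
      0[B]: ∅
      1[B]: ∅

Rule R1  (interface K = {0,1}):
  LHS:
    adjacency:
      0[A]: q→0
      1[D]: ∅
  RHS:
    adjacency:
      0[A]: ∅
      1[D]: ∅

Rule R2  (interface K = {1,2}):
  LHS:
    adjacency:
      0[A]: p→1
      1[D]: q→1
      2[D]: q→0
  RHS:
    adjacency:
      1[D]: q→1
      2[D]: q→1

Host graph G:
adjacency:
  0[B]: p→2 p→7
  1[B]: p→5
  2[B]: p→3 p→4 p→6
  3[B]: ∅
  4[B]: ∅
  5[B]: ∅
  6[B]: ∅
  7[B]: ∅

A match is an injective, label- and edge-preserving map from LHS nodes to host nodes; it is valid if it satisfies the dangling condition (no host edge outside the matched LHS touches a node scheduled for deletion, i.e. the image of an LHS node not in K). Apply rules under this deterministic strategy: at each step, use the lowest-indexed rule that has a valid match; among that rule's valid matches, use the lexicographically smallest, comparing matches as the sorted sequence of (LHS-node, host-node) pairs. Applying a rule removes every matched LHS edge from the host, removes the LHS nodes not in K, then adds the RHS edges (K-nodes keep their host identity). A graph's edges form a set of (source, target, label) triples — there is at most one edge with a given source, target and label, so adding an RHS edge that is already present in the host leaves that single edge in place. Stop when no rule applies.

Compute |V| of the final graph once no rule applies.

start.  V:8 E:6  edges: 0-p->2 0-p->7 1-p->5 2-p->3 2-p->4 2-p->6
1. fire R0 via {0↦0, 1↦1, 2↦7}  →  V:7 E:5  edges: 0-p->2 1-p->5 2-p->3 2-p->4 2-p->6
2. fire R0 via {0↦1, 1↦0, 2↦5}  →  V:6 E:4  edges: 0-p->2 2-p->3 2-p->4 2-p->6
3. fire R0 via {0↦2, 1↦0, 2↦3}  →  V:5 E:3  edges: 0-p->2 2-p->4 2-p->6
4. fire R0 via {0↦2, 1↦0, 2↦4}  →  V:4 E:2  edges: 0-p->2 2-p->6
5. fire R0 via {0↦2, 1↦0, 2↦6}  →  V:3 E:1  edges: 0-p->2
6. fire R0 via {0↦0, 1↦1, 2↦2}  →  V:2 E:0  edges: ∅
final graph: no rule applies after step 6
NF nodes: {0:B, 1:B}

Answer: 2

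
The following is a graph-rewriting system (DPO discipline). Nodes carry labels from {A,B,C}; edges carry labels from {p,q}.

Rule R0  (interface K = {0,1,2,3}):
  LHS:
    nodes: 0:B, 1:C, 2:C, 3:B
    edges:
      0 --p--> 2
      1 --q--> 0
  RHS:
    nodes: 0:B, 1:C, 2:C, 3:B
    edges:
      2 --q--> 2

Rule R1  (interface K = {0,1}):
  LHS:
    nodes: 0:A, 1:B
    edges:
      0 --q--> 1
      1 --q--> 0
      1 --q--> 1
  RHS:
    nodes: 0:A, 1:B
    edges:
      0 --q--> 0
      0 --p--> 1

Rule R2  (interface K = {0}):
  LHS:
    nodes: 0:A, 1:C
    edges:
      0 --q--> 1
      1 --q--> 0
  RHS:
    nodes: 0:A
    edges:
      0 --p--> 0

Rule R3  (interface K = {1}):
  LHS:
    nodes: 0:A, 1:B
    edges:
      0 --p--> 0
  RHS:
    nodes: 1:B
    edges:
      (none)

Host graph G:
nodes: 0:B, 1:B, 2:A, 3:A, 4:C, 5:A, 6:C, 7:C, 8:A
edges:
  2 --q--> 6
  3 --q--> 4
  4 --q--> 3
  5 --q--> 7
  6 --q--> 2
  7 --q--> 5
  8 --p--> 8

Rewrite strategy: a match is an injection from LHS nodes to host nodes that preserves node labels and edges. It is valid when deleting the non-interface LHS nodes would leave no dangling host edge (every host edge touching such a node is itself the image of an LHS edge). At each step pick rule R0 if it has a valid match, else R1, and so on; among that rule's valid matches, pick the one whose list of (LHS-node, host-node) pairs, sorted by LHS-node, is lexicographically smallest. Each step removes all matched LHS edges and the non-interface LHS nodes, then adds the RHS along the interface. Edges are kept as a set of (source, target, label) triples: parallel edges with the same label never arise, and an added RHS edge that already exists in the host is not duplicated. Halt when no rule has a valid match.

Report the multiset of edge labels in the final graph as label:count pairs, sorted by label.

Answer: (no edges)

Steps:
initial: |V|=9 |E|=7  E = 2-q->6 3-q->4 4-q->3 5-q->7 6-q->2 7-q->5 8-p->8
step 1: apply R2 at {0↦2, 1↦6}  → |V|=8 |E|=6  E = 2-p->2 3-q->4 4-q->3 5-q->7 7-q->5 8-p->8
step 2: apply R2 at {0↦3, 1↦4}  → |V|=7 |E|=5  E = 2-p->2 3-p->3 5-q->7 7-q->5 8-p->8
step 3: apply R2 at {0↦5, 1↦7}  → |V|=6 |E|=4  E = 2-p->2 3-p->3 5-p->5 8-p->8
step 4: apply R3 at {0↦2, 1↦0}  → |V|=5 |E|=3  E = 3-p->3 5-p->5 8-p->8
step 5: apply R3 at {0↦3, 1↦0}  → |V|=4 |E|=2  E = 5-p->5 8-p->8
step 6: apply R3 at {0↦5, 1↦0}  → |V|=3 |E|=1  E = 8-p->8
step 7: apply R3 at {0↦8, 1↦0}  → |V|=2 |E|=0  E = ∅
halt: no rule applies after step 7
NF edges: []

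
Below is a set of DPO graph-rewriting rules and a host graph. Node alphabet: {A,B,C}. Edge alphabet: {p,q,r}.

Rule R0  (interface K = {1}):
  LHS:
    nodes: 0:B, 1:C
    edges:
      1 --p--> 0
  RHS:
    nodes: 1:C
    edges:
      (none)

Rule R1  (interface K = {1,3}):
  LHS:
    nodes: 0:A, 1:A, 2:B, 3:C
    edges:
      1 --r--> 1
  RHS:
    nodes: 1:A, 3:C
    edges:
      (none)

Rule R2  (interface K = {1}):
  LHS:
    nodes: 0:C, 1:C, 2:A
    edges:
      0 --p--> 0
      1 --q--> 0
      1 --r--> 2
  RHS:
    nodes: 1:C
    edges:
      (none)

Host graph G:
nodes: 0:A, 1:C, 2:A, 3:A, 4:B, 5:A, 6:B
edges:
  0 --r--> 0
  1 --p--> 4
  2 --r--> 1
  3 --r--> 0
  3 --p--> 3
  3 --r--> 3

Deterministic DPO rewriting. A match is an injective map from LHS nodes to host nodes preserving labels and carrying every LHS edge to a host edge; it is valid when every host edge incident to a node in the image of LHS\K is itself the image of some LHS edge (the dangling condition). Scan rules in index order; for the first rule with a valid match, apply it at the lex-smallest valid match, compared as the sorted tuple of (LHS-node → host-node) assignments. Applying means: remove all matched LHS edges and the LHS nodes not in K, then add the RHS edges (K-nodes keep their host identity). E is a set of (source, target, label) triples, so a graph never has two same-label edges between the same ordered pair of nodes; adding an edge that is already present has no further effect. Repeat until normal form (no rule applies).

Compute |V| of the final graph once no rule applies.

[0] host  ⇒  7 nodes, 6 edges  {0-r->0 1-p->4 2-r->1 3-r->0 3-p->3 3-r->3}
[1] R0 @ {0↦4, 1↦1}  ⇒  6 nodes, 5 edges  {0-r->0 2-r->1 3-r->0 3-p->3 3-r->3}
[2] R1 @ {0↦5, 1↦0, 2↦6, 3↦1}  ⇒  4 nodes, 4 edges  {2-r->1 3-r->0 3-p->3 3-r->3}
final graph: no rule applies after step 2
NF nodes: {0:A, 1:C, 2:A, 3:A}

Answer: 4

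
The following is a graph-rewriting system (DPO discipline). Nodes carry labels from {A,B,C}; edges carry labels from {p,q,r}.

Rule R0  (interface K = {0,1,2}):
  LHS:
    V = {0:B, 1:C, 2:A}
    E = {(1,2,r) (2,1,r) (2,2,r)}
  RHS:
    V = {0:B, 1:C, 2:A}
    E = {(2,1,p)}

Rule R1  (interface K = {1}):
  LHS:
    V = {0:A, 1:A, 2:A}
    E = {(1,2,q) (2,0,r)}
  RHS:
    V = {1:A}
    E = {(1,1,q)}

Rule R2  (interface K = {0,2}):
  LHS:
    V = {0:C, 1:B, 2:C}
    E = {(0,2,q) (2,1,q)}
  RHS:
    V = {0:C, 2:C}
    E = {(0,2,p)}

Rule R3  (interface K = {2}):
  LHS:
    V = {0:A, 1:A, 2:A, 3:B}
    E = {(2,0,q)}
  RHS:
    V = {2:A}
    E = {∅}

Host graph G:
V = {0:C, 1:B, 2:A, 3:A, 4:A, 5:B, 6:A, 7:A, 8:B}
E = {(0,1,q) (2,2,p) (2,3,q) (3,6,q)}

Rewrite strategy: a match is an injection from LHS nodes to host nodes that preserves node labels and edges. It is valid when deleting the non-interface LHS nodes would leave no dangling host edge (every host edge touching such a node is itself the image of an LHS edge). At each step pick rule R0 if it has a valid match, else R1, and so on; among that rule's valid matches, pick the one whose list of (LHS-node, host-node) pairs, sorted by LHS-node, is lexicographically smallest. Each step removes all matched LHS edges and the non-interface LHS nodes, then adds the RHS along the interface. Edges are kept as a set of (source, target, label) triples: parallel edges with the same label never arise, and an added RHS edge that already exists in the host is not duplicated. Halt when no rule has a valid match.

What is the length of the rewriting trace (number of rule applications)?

Answer: 2

Rewrite trace:
initial: |V|=9 |E|=4  E = 0-q->1 2-p->2 2-q->3 3-q->6
step 1: apply R3 at {0↦6, 1↦4, 2↦3, 3↦5}  → |V|=6 |E|=3  E = 0-q->1 2-p->2 2-q->3
step 2: apply R3 at {0↦3, 1↦7, 2↦2, 3↦8}  → |V|=3 |E|=2  E = 0-q->1 2-p->2
halt: no rule applies after step 2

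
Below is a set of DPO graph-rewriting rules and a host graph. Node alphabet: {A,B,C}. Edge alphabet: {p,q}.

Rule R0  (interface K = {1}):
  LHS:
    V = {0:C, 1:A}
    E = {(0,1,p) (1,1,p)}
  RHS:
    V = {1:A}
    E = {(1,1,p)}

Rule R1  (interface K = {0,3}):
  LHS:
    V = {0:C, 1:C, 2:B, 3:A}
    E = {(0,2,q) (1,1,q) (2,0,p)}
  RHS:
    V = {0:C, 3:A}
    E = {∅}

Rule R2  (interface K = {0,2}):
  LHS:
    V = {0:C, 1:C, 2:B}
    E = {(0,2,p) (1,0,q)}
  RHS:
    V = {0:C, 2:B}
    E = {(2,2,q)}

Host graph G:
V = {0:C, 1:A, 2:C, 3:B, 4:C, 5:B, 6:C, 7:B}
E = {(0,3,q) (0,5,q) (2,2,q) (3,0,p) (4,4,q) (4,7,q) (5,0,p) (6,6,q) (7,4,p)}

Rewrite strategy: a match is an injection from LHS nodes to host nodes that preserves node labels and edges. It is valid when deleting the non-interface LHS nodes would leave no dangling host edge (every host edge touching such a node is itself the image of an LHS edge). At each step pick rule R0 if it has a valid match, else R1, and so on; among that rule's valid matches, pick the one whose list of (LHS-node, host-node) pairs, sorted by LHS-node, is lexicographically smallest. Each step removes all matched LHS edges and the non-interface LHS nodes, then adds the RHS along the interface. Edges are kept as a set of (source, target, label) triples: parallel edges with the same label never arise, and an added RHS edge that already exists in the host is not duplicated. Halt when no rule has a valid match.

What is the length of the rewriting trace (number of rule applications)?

[0] host  ⇒  8 nodes, 9 edges  {0-q->3 0-q->5 2-q->2 3-p->0 4-q->4 4-q->7 5-p->0 6-q->6 7-p->4}
[1] R1 @ {0↦0, 1↦2, 2↦3, 3↦1}  ⇒  6 nodes, 6 edges  {0-q->5 4-q->4 4-q->7 5-p->0 6-q->6 7-p->4}
[2] R1 @ {0↦0, 1↦6, 2↦5, 3↦1}  ⇒  4 nodes, 3 edges  {4-q->4 4-q->7 7-p->4}
halt: no rule applies after step 2

Answer: 2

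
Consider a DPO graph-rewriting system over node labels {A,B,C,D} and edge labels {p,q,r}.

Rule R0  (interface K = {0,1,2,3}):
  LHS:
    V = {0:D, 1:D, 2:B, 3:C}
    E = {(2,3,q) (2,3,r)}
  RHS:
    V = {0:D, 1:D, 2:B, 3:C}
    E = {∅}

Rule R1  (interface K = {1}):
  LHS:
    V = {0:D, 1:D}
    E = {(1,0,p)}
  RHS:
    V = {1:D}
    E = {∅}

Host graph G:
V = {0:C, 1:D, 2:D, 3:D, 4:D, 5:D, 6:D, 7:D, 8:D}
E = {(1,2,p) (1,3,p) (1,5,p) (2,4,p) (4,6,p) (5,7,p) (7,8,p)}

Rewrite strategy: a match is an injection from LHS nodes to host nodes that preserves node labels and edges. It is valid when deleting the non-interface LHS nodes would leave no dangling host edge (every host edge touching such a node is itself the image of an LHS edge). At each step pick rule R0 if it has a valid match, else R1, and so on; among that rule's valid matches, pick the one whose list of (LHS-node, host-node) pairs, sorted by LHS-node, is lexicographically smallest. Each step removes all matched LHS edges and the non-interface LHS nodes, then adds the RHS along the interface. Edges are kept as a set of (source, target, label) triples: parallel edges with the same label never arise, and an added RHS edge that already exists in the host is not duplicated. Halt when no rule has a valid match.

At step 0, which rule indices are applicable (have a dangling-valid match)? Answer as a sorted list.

R0: no valid match — LHS pattern not found
R1: 3 valid matches — {0↦3, 1↦1}, {0↦6, 1↦4}, {0↦8, 1↦7}

Answer: [R1]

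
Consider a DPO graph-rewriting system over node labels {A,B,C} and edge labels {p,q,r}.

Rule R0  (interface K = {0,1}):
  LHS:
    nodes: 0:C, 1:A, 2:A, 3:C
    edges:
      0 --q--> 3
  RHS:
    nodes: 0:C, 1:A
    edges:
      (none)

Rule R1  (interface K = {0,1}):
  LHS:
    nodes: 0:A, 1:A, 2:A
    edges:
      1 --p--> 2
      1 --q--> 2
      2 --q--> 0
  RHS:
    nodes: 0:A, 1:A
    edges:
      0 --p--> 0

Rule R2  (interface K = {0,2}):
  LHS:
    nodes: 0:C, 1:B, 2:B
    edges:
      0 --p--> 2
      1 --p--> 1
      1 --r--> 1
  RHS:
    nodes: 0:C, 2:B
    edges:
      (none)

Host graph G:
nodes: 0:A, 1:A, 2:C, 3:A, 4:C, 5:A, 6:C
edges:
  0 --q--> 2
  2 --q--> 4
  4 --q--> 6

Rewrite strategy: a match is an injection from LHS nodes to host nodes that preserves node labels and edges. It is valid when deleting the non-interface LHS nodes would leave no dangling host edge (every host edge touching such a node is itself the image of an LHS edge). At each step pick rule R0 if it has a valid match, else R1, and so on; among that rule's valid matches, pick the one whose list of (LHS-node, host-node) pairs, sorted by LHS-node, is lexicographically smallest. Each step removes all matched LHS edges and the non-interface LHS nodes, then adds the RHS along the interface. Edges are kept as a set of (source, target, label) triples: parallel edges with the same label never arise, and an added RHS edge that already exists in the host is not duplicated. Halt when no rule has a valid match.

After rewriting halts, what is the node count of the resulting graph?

Answer: 3

Steps:
start.  V:7 E:3  edges: 0-q->2 2-q->4 4-q->6
1. fire R0 via {0↦4, 1↦0, 2↦1, 3↦6}  →  V:5 E:2  edges: 0-q->2 2-q->4
2. fire R0 via {0↦2, 1↦0, 2↦3, 3↦4}  →  V:3 E:1  edges: 0-q->2
normal form: no rule applies after step 2
NF nodes: {0:A, 2:C, 5:A}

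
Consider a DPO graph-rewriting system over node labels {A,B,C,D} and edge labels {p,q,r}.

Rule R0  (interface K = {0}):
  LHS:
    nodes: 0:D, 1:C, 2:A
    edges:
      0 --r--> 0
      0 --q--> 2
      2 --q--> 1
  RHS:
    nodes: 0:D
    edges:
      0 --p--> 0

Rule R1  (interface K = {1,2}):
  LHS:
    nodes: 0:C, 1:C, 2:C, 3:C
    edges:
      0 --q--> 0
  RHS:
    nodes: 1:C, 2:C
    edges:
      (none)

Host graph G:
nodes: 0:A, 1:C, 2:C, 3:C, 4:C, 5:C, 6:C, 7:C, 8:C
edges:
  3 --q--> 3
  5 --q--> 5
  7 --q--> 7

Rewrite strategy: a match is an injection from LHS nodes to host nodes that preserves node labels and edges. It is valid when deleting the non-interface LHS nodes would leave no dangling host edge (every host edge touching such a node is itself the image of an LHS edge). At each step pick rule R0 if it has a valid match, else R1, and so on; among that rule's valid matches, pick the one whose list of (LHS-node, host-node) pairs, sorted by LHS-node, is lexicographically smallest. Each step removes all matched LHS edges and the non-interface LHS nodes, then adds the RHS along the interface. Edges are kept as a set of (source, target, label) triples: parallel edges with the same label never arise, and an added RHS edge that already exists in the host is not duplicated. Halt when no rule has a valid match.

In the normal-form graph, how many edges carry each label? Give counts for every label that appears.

Answer: (no edges)

Rewrite trace:
start.  V:9 E:3  edges: 3-q->3 5-q->5 7-q->7
1. fire R1 via {0↦3, 1↦1, 2↦2, 3↦4}  →  V:7 E:2  edges: 5-q->5 7-q->7
2. fire R1 via {0↦5, 1↦1, 2↦2, 3↦6}  →  V:5 E:1  edges: 7-q->7
3. fire R1 via {0↦7, 1↦1, 2↦2, 3↦8}  →  V:3 E:0  edges: ∅
halt: no rule applies after step 3
NF edges: []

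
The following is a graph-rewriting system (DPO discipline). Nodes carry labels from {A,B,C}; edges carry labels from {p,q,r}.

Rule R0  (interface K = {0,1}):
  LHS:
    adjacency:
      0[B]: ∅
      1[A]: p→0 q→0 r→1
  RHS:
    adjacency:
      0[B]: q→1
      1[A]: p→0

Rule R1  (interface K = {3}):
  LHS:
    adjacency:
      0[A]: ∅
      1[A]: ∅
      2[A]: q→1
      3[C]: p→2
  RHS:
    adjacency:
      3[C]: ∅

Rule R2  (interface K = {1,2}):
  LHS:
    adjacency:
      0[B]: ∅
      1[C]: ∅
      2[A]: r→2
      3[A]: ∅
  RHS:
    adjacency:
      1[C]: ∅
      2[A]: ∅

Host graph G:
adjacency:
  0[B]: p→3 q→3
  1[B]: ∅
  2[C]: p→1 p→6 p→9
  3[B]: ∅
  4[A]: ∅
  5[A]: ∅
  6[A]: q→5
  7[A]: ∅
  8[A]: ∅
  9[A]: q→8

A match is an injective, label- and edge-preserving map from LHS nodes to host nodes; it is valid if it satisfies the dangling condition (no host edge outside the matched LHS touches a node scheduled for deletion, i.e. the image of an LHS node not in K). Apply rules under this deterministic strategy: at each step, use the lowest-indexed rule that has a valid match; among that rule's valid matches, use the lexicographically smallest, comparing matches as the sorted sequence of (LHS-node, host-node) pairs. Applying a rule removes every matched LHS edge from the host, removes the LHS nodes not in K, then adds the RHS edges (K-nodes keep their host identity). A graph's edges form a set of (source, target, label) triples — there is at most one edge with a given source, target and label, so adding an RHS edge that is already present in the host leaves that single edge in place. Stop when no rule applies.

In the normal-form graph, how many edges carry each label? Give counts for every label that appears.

start.  V:10 E:7  edges: 0-p->3 0-q->3 2-p->1 2-p->6 2-p->9 6-q->5 9-q->8
1. fire R1 via {0↦4, 1↦5, 2↦6, 3↦2}  →  V:7 E:5  edges: 0-p->3 0-q->3 2-p->1 2-p->9 9-q->8
2. fire R1 via {0↦7, 1↦8, 2↦9, 3↦2}  →  V:4 E:3  edges: 0-p->3 0-q->3 2-p->1
normal form: no rule applies after step 2
NF edges: [(0, 3, 'p'), (0, 3, 'q'), (2, 1, 'p')]

Answer: p:2 q:1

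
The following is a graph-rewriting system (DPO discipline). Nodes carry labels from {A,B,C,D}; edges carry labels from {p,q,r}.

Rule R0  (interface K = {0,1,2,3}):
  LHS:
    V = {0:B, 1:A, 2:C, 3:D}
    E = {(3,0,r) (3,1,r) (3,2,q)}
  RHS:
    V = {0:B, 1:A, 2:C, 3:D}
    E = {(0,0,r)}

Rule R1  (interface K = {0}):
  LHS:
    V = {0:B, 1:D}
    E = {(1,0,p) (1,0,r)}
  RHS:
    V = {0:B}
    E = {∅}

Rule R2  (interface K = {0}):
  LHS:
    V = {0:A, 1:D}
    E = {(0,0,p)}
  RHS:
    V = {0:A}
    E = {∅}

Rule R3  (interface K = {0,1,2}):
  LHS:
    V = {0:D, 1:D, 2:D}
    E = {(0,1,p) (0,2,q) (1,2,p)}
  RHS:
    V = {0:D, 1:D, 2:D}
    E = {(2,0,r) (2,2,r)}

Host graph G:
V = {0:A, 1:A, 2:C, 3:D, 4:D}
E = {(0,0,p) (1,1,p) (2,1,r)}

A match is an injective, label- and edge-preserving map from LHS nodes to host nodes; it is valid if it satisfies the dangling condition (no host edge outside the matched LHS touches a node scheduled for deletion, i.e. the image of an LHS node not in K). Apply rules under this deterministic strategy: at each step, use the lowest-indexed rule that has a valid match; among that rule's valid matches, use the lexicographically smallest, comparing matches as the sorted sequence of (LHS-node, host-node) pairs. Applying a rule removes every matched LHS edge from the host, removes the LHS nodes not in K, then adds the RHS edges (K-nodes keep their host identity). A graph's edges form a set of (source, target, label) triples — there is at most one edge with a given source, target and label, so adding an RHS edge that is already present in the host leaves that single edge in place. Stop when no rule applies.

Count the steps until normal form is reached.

Answer: 2

Steps:
initial: |V|=5 |E|=3  E = 0-p->0 1-p->1 2-r->1
step 1: apply R2 at {0↦0, 1↦3}  → |V|=4 |E|=2  E = 1-p->1 2-r->1
step 2: apply R2 at {0↦1, 1↦4}  → |V|=3 |E|=1  E = 2-r->1
normal form: no rule applies after step 2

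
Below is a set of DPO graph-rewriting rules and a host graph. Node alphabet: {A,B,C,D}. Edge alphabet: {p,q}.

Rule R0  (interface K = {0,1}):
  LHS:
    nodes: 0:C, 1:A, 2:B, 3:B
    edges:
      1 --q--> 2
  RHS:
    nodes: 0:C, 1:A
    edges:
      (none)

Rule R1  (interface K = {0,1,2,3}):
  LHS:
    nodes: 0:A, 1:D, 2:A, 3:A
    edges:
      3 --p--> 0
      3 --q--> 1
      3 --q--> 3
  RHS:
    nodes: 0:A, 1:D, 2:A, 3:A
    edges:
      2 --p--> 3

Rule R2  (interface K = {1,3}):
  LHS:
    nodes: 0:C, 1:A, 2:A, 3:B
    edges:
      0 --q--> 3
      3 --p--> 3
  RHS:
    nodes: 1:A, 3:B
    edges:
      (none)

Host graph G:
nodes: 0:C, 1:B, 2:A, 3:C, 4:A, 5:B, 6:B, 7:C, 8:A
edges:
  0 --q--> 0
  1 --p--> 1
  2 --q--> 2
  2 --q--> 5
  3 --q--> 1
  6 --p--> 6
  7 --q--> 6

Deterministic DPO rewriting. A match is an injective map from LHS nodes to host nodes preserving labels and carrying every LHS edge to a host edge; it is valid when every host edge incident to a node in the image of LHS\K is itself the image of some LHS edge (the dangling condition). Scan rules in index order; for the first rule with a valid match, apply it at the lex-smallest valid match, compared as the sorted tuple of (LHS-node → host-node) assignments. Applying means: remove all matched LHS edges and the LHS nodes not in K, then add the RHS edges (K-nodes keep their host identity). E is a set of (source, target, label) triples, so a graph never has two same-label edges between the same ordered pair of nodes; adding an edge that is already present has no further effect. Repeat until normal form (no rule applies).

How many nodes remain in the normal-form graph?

start.  V:9 E:7  edges: 0-q->0 1-p->1 2-q->2 2-q->5 3-q->1 6-p->6 7-q->6
1. fire R2 via {0↦3, 1↦2, 2↦4, 3↦1}  →  V:7 E:5  edges: 0-q->0 2-q->2 2-q->5 6-p->6 7-q->6
2. fire R0 via {0↦0, 1↦2, 2↦5, 3↦1}  →  V:5 E:4  edges: 0-q->0 2-q->2 6-p->6 7-q->6
3. fire R2 via {0↦7, 1↦2, 2↦8, 3↦6}  →  V:3 E:2  edges: 0-q->0 2-q->2
normal form: no rule applies after step 3
NF nodes: {0:C, 2:A, 6:B}

Answer: 3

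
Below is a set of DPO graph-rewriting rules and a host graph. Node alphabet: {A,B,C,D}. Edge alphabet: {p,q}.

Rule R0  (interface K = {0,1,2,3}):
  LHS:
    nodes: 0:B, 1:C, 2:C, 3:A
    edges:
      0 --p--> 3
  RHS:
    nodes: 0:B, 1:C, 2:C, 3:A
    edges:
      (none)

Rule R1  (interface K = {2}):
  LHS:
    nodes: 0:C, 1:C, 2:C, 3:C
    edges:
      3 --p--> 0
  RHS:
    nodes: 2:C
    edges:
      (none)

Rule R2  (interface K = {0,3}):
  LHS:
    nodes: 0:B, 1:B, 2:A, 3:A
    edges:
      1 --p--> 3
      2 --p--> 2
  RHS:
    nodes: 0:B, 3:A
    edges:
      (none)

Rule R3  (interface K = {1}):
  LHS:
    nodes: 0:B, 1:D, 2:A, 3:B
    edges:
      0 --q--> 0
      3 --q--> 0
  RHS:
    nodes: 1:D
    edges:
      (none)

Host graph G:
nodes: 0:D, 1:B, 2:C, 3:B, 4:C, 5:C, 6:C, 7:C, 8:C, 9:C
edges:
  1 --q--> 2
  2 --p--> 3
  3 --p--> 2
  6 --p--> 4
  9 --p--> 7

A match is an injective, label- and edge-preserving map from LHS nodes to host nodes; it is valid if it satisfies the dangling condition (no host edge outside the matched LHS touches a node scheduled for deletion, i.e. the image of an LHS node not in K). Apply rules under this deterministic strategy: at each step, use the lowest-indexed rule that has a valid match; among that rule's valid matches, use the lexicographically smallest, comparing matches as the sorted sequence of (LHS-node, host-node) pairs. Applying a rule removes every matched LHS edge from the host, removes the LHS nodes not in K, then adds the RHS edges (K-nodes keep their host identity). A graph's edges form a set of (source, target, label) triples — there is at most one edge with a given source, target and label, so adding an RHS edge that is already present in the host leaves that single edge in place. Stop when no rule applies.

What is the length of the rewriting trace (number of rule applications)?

Answer: 2

Derivation:
[0] host  ⇒  10 nodes, 5 edges  {1-q->2 2-p->3 3-p->2 6-p->4 9-p->7}
[1] R1 @ {0↦4, 1↦5, 2↦2, 3↦6}  ⇒  7 nodes, 4 edges  {1-q->2 2-p->3 3-p->2 9-p->7}
[2] R1 @ {0↦7, 1↦8, 2↦2, 3↦9}  ⇒  4 nodes, 3 edges  {1-q->2 2-p->3 3-p->2}
normal form: no rule applies after step 2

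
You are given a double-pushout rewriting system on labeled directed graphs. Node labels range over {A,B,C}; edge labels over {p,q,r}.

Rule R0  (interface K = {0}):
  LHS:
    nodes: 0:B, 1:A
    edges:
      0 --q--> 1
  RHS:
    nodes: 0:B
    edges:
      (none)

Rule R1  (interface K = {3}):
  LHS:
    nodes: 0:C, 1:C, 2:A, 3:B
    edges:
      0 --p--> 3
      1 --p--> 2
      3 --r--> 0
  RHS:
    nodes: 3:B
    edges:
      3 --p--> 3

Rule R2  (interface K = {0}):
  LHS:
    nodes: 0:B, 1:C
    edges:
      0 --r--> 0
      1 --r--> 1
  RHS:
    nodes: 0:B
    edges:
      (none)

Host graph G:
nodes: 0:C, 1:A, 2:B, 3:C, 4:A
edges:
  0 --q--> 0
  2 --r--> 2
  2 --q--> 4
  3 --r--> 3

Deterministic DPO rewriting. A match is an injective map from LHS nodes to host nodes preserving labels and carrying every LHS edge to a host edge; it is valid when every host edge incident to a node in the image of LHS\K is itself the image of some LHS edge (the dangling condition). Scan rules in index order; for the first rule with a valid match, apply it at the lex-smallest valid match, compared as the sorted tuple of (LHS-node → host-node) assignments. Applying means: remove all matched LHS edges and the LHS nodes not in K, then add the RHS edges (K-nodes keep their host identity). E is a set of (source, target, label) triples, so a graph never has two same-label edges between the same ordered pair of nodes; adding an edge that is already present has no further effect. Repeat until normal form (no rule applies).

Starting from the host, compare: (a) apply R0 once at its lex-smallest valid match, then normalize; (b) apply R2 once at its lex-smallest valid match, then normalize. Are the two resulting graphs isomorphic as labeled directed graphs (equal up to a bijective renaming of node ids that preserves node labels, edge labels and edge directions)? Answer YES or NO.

Answer: YES

Rewrite trace:
branch R0-first: apply at {0↦2, 1↦4} → |E|=3, then 1 more step(s) → NF |V|=3 |E|=1 V={0:C, 1:A, 2:B} E=0-q->0
branch R2-first: apply at {0↦2, 1↦3} → |E|=2, then 1 more step(s) → NF |V|=3 |E|=1 V={0:C, 1:A, 2:B} E=0-q->0
graphs isomorphic (equal up to label-preserving node renaming)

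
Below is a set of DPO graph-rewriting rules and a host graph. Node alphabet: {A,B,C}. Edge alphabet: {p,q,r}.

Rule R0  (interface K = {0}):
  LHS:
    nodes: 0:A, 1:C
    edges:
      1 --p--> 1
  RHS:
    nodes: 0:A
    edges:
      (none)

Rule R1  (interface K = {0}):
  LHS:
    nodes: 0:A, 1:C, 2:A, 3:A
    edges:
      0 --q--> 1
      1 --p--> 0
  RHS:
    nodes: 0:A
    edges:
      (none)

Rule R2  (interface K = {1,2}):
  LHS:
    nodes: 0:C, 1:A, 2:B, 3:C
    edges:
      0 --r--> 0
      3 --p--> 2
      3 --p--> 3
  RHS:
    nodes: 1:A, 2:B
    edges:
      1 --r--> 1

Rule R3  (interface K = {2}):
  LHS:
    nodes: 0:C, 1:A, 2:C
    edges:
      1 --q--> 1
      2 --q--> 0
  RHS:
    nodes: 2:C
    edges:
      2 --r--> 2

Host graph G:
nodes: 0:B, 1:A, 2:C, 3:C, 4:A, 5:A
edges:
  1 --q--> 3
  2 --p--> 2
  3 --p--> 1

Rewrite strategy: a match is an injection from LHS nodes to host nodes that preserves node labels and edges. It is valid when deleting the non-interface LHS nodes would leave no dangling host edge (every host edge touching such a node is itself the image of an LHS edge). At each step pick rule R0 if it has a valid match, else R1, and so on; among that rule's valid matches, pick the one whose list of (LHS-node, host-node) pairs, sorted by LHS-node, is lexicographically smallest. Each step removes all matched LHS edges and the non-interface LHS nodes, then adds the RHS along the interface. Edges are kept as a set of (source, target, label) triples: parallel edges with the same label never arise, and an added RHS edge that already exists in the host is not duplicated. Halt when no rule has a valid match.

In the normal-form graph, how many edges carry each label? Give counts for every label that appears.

Answer: (no edges)

Derivation:
start.  V:6 E:3  edges: 1-q->3 2-p->2 3-p->1
1. fire R0 via {0↦1, 1↦2}  →  V:5 E:2  edges: 1-q->3 3-p->1
2. fire R1 via {0↦1, 1↦3, 2↦4, 3↦5}  →  V:2 E:0  edges: ∅
normal form: no rule applies after step 2
NF edges: []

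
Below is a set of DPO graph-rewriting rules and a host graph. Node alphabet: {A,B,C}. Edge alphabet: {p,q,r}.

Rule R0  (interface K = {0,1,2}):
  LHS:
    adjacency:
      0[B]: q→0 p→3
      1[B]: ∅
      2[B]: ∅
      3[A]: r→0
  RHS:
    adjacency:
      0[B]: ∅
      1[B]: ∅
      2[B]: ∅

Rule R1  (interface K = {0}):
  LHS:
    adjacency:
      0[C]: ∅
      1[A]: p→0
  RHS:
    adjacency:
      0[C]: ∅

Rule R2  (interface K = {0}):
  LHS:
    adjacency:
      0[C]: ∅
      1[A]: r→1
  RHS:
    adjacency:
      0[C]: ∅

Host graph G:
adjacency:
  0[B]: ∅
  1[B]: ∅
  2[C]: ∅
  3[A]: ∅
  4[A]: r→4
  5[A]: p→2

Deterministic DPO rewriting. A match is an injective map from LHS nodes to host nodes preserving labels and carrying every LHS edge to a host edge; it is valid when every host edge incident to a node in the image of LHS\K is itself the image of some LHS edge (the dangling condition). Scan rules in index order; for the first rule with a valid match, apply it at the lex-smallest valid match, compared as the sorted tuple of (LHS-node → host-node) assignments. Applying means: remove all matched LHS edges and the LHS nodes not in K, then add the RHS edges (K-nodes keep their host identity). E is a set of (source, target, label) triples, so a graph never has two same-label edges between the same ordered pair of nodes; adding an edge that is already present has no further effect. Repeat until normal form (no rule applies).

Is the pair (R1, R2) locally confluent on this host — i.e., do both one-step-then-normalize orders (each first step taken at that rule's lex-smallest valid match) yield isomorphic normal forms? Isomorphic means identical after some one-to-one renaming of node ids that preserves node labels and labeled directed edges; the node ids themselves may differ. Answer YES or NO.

Answer: YES

Derivation:
branch R1-first: apply at {0↦2, 1↦5} → |E|=1, then 1 more step(s) → NF |V|=4 |E|=0 V={0:B, 1:B, 2:C, 3:A} E=∅
branch R2-first: apply at {0↦2, 1↦4} → |E|=1, then 1 more step(s) → NF |V|=4 |E|=0 V={0:B, 1:B, 2:C, 3:A} E=∅
graphs isomorphic (equal up to label-preserving node renaming)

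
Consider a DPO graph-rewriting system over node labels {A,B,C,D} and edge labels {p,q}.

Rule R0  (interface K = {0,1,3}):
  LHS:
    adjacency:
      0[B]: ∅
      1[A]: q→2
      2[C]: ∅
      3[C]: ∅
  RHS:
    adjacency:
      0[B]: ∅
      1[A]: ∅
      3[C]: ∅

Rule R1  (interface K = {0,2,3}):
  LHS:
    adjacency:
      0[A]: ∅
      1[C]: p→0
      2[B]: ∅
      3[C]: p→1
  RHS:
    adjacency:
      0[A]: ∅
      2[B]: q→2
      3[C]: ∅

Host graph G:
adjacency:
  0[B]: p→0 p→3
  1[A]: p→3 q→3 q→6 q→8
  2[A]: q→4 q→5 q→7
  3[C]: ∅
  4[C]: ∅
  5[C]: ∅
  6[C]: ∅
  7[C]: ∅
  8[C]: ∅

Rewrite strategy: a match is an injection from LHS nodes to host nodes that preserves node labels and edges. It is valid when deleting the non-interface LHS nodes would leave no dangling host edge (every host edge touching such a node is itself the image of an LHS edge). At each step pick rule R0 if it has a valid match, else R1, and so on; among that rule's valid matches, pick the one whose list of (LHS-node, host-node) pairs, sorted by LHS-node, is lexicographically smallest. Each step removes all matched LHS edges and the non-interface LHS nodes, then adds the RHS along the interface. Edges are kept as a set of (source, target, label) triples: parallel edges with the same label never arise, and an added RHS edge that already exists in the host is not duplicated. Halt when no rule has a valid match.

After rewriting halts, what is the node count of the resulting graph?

Answer: 4

Rewrite trace:
initial: |V|=9 |E|=9  E = 0-p->0 0-p->3 1-p->3 1-q->3 1-q->6 1-q->8 2-q->4 2-q->5 2-q->7
step 1: apply R0 at {0↦0, 1↦1, 2↦6, 3↦3}  → |V|=8 |E|=8  E = 0-p->0 0-p->3 1-p->3 1-q->3 1-q->8 2-q->4 2-q->5 2-q->7
step 2: apply R0 at {0↦0, 1↦1, 2↦8, 3↦3}  → |V|=7 |E|=7  E = 0-p->0 0-p->3 1-p->3 1-q->3 2-q->4 2-q->5 2-q->7
step 3: apply R0 at {0↦0, 1↦2, 2↦4, 3↦3}  → |V|=6 |E|=6  E = 0-p->0 0-p->3 1-p->3 1-q->3 2-q->5 2-q->7
step 4: apply R0 at {0↦0, 1↦2, 2↦5, 3↦3}  → |V|=5 |E|=5  E = 0-p->0 0-p->3 1-p->3 1-q->3 2-q->7
step 5: apply R0 at {0↦0, 1↦2, 2↦7, 3↦3}  → |V|=4 |E|=4  E = 0-p->0 0-p->3 1-p->3 1-q->3
normal form: no rule applies after step 5
NF nodes: {0:B, 1:A, 2:A, 3:C}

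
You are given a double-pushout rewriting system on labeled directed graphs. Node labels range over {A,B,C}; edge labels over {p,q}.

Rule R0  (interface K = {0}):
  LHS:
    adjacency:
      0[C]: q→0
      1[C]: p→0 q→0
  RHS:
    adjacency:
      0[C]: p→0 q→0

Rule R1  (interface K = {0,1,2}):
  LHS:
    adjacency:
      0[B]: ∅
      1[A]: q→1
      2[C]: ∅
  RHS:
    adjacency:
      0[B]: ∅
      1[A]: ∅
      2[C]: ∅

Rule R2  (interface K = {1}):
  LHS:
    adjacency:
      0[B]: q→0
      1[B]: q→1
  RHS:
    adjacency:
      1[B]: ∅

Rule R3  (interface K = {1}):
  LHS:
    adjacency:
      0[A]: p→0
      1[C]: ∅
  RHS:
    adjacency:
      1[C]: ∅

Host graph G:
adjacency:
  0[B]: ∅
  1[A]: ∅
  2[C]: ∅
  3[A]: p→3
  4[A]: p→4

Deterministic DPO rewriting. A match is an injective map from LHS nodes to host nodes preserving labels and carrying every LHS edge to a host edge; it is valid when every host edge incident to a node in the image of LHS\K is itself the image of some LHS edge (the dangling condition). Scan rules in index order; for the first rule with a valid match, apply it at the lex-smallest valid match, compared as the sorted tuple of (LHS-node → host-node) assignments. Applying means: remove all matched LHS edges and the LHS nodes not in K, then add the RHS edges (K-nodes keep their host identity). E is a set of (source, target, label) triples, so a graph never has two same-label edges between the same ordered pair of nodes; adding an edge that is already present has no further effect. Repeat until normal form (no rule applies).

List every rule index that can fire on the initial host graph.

R0: no valid match — LHS pattern not found
R1: no valid match — LHS pattern not found
R2: no valid match — LHS pattern not found
R3: 2 valid matches — {0↦3, 1↦2}, {0↦4, 1↦2}

Answer: [R3]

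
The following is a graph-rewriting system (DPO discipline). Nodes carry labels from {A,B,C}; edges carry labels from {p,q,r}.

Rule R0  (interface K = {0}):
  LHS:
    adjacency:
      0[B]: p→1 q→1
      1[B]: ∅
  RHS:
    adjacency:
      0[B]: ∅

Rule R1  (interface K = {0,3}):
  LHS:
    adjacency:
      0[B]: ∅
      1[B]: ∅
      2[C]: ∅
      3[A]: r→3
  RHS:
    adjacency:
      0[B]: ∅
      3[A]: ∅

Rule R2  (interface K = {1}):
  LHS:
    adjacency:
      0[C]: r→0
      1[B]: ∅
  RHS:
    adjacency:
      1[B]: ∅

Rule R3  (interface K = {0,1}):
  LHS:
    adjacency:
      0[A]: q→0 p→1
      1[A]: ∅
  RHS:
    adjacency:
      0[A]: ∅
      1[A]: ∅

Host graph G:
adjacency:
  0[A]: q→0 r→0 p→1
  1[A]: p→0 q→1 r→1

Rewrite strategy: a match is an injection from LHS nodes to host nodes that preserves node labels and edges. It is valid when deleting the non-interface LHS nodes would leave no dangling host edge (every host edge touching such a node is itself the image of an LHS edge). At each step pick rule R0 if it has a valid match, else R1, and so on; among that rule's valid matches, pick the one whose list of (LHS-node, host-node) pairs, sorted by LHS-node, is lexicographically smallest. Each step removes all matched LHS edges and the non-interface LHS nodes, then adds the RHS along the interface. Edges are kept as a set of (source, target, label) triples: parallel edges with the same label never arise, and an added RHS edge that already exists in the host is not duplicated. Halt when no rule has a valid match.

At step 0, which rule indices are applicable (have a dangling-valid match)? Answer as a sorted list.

R0: no valid match — LHS pattern not found
R1: no valid match — LHS pattern not found
R2: no valid match — LHS pattern not found
R3: 2 valid matches — {0↦0, 1↦1}, {0↦1, 1↦0}

Answer: [R3]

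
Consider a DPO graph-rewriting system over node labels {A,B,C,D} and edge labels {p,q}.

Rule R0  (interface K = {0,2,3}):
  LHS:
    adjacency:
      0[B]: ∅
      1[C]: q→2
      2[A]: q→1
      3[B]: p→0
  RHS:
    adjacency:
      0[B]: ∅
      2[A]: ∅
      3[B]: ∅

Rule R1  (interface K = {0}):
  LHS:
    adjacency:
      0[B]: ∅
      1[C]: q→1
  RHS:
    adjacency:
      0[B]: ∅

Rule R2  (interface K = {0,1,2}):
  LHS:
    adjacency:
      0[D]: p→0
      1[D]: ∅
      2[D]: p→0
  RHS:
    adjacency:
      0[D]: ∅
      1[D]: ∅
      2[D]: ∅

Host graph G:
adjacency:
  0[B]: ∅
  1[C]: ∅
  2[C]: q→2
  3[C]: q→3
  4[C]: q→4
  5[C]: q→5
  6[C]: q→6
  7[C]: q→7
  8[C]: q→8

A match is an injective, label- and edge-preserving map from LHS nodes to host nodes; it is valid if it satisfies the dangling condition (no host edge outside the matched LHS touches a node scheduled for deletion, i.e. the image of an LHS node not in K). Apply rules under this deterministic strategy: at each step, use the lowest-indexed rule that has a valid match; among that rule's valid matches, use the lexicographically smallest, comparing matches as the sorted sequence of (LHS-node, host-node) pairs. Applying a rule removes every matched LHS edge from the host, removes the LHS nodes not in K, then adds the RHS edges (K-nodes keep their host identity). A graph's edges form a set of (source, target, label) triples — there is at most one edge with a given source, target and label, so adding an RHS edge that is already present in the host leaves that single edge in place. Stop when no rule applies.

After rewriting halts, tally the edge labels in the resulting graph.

initial: |V|=9 |E|=7  E = 2-q->2 3-q->3 4-q->4 5-q->5 6-q->6 7-q->7 8-q->8
step 1: apply R1 at {0↦0, 1↦2}  → |V|=8 |E|=6  E = 3-q->3 4-q->4 5-q->5 6-q->6 7-q->7 8-q->8
step 2: apply R1 at {0↦0, 1↦3}  → |V|=7 |E|=5  E = 4-q->4 5-q->5 6-q->6 7-q->7 8-q->8
step 3: apply R1 at {0↦0, 1↦4}  → |V|=6 |E|=4  E = 5-q->5 6-q->6 7-q->7 8-q->8
step 4: apply R1 at {0↦0, 1↦5}  → |V|=5 |E|=3  E = 6-q->6 7-q->7 8-q->8
step 5: apply R1 at {0↦0, 1↦6}  → |V|=4 |E|=2  E = 7-q->7 8-q->8
step 6: apply R1 at {0↦0, 1↦7}  → |V|=3 |E|=1  E = 8-q->8
step 7: apply R1 at {0↦0, 1↦8}  → |V|=2 |E|=0  E = ∅
final graph: no rule applies after step 7
NF edges: []

Answer: (no edges)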